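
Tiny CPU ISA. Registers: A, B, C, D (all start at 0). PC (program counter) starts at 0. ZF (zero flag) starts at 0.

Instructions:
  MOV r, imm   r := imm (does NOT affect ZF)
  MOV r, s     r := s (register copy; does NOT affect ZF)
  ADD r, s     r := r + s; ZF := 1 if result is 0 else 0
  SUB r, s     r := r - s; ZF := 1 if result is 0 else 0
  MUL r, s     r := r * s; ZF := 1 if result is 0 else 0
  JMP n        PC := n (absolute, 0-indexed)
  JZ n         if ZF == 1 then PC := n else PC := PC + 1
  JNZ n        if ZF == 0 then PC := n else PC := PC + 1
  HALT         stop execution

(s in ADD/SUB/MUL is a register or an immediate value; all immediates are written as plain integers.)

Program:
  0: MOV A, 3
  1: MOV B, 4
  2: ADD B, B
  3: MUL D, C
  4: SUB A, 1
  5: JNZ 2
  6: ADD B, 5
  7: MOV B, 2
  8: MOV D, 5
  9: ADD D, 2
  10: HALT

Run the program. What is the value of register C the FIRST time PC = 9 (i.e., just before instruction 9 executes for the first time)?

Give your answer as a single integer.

Step 1: PC=0 exec 'MOV A, 3'. After: A=3 B=0 C=0 D=0 ZF=0 PC=1
Step 2: PC=1 exec 'MOV B, 4'. After: A=3 B=4 C=0 D=0 ZF=0 PC=2
Step 3: PC=2 exec 'ADD B, B'. After: A=3 B=8 C=0 D=0 ZF=0 PC=3
Step 4: PC=3 exec 'MUL D, C'. After: A=3 B=8 C=0 D=0 ZF=1 PC=4
Step 5: PC=4 exec 'SUB A, 1'. After: A=2 B=8 C=0 D=0 ZF=0 PC=5
Step 6: PC=5 exec 'JNZ 2'. After: A=2 B=8 C=0 D=0 ZF=0 PC=2
Step 7: PC=2 exec 'ADD B, B'. After: A=2 B=16 C=0 D=0 ZF=0 PC=3
Step 8: PC=3 exec 'MUL D, C'. After: A=2 B=16 C=0 D=0 ZF=1 PC=4
Step 9: PC=4 exec 'SUB A, 1'. After: A=1 B=16 C=0 D=0 ZF=0 PC=5
Step 10: PC=5 exec 'JNZ 2'. After: A=1 B=16 C=0 D=0 ZF=0 PC=2
Step 11: PC=2 exec 'ADD B, B'. After: A=1 B=32 C=0 D=0 ZF=0 PC=3
Step 12: PC=3 exec 'MUL D, C'. After: A=1 B=32 C=0 D=0 ZF=1 PC=4
Step 13: PC=4 exec 'SUB A, 1'. After: A=0 B=32 C=0 D=0 ZF=1 PC=5
Step 14: PC=5 exec 'JNZ 2'. After: A=0 B=32 C=0 D=0 ZF=1 PC=6
Step 15: PC=6 exec 'ADD B, 5'. After: A=0 B=37 C=0 D=0 ZF=0 PC=7
Step 16: PC=7 exec 'MOV B, 2'. After: A=0 B=2 C=0 D=0 ZF=0 PC=8
Step 17: PC=8 exec 'MOV D, 5'. After: A=0 B=2 C=0 D=5 ZF=0 PC=9
First time PC=9: C=0

0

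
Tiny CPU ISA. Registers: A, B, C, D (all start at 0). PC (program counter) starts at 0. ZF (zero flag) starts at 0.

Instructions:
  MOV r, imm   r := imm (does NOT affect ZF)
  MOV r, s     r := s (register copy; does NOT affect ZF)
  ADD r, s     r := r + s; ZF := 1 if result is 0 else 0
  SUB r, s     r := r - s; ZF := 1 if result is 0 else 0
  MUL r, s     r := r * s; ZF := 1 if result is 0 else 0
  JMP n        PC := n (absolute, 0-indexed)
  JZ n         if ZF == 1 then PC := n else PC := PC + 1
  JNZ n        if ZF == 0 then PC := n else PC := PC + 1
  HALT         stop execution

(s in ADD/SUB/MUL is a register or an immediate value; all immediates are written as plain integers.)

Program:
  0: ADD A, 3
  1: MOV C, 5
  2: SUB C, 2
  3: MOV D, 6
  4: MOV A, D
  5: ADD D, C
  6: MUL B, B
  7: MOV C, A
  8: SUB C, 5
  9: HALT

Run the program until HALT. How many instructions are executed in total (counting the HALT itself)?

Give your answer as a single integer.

Answer: 10

Derivation:
Step 1: PC=0 exec 'ADD A, 3'. After: A=3 B=0 C=0 D=0 ZF=0 PC=1
Step 2: PC=1 exec 'MOV C, 5'. After: A=3 B=0 C=5 D=0 ZF=0 PC=2
Step 3: PC=2 exec 'SUB C, 2'. After: A=3 B=0 C=3 D=0 ZF=0 PC=3
Step 4: PC=3 exec 'MOV D, 6'. After: A=3 B=0 C=3 D=6 ZF=0 PC=4
Step 5: PC=4 exec 'MOV A, D'. After: A=6 B=0 C=3 D=6 ZF=0 PC=5
Step 6: PC=5 exec 'ADD D, C'. After: A=6 B=0 C=3 D=9 ZF=0 PC=6
Step 7: PC=6 exec 'MUL B, B'. After: A=6 B=0 C=3 D=9 ZF=1 PC=7
Step 8: PC=7 exec 'MOV C, A'. After: A=6 B=0 C=6 D=9 ZF=1 PC=8
Step 9: PC=8 exec 'SUB C, 5'. After: A=6 B=0 C=1 D=9 ZF=0 PC=9
Step 10: PC=9 exec 'HALT'. After: A=6 B=0 C=1 D=9 ZF=0 PC=9 HALTED
Total instructions executed: 10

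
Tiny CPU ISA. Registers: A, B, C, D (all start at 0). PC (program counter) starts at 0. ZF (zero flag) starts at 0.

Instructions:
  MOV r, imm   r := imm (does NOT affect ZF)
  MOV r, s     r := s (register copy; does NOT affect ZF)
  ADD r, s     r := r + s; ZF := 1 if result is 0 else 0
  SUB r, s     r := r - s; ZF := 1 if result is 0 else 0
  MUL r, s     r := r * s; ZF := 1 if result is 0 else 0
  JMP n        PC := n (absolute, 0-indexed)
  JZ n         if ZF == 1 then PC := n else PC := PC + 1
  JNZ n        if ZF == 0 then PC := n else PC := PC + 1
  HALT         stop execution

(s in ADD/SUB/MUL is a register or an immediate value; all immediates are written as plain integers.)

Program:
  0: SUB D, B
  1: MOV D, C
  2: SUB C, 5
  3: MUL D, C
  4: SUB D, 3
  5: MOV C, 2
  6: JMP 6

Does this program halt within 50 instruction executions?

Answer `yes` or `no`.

Step 1: PC=0 exec 'SUB D, B'. After: A=0 B=0 C=0 D=0 ZF=1 PC=1
Step 2: PC=1 exec 'MOV D, C'. After: A=0 B=0 C=0 D=0 ZF=1 PC=2
Step 3: PC=2 exec 'SUB C, 5'. After: A=0 B=0 C=-5 D=0 ZF=0 PC=3
Step 4: PC=3 exec 'MUL D, C'. After: A=0 B=0 C=-5 D=0 ZF=1 PC=4
Step 5: PC=4 exec 'SUB D, 3'. After: A=0 B=0 C=-5 D=-3 ZF=0 PC=5
Step 6: PC=5 exec 'MOV C, 2'. After: A=0 B=0 C=2 D=-3 ZF=0 PC=6
Step 7: PC=6 exec 'JMP 6'. After: A=0 B=0 C=2 D=-3 ZF=0 PC=6
State after step 7 equals state after step 6: the program is in a cycle of length 1 and will never halt.

Answer: no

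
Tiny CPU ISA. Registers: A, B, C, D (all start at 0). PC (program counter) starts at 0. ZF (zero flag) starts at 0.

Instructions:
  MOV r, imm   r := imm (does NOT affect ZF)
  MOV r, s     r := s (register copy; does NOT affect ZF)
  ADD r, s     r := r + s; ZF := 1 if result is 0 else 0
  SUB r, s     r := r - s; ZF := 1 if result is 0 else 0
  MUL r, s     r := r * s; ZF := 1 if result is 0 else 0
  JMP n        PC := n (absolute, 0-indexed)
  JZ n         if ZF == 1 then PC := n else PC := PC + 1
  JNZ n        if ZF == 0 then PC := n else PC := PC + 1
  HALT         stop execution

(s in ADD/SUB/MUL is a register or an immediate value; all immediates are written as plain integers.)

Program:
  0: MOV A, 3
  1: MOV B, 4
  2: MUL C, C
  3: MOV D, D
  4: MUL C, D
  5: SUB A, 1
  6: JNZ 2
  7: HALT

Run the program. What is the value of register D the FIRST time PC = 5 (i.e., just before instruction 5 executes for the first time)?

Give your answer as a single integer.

Step 1: PC=0 exec 'MOV A, 3'. After: A=3 B=0 C=0 D=0 ZF=0 PC=1
Step 2: PC=1 exec 'MOV B, 4'. After: A=3 B=4 C=0 D=0 ZF=0 PC=2
Step 3: PC=2 exec 'MUL C, C'. After: A=3 B=4 C=0 D=0 ZF=1 PC=3
Step 4: PC=3 exec 'MOV D, D'. After: A=3 B=4 C=0 D=0 ZF=1 PC=4
Step 5: PC=4 exec 'MUL C, D'. After: A=3 B=4 C=0 D=0 ZF=1 PC=5
First time PC=5: D=0

0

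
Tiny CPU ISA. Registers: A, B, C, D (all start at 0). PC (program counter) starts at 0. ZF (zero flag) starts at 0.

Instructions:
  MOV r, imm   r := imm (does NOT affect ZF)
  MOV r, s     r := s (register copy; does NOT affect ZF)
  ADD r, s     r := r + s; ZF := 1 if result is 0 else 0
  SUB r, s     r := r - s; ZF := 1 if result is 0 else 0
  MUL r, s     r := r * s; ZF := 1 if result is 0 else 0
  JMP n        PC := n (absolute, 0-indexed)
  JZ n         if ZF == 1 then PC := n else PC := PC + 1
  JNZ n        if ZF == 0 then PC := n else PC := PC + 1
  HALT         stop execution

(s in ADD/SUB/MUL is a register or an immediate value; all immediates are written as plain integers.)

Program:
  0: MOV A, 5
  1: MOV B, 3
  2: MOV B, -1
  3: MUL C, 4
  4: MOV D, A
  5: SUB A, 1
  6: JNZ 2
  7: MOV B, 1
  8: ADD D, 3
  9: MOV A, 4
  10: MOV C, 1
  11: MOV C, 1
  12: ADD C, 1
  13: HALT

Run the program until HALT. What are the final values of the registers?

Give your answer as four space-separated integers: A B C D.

Step 1: PC=0 exec 'MOV A, 5'. After: A=5 B=0 C=0 D=0 ZF=0 PC=1
Step 2: PC=1 exec 'MOV B, 3'. After: A=5 B=3 C=0 D=0 ZF=0 PC=2
Step 3: PC=2 exec 'MOV B, -1'. After: A=5 B=-1 C=0 D=0 ZF=0 PC=3
Step 4: PC=3 exec 'MUL C, 4'. After: A=5 B=-1 C=0 D=0 ZF=1 PC=4
Step 5: PC=4 exec 'MOV D, A'. After: A=5 B=-1 C=0 D=5 ZF=1 PC=5
Step 6: PC=5 exec 'SUB A, 1'. After: A=4 B=-1 C=0 D=5 ZF=0 PC=6
Step 7: PC=6 exec 'JNZ 2'. After: A=4 B=-1 C=0 D=5 ZF=0 PC=2
Step 8: PC=2 exec 'MOV B, -1'. After: A=4 B=-1 C=0 D=5 ZF=0 PC=3
Step 9: PC=3 exec 'MUL C, 4'. After: A=4 B=-1 C=0 D=5 ZF=1 PC=4
Step 10: PC=4 exec 'MOV D, A'. After: A=4 B=-1 C=0 D=4 ZF=1 PC=5
Step 11: PC=5 exec 'SUB A, 1'. After: A=3 B=-1 C=0 D=4 ZF=0 PC=6
Step 12: PC=6 exec 'JNZ 2'. After: A=3 B=-1 C=0 D=4 ZF=0 PC=2
Step 13: PC=2 exec 'MOV B, -1'. After: A=3 B=-1 C=0 D=4 ZF=0 PC=3
Step 14: PC=3 exec 'MUL C, 4'. After: A=3 B=-1 C=0 D=4 ZF=1 PC=4
Step 15: PC=4 exec 'MOV D, A'. After: A=3 B=-1 C=0 D=3 ZF=1 PC=5
Step 16: PC=5 exec 'SUB A, 1'. After: A=2 B=-1 C=0 D=3 ZF=0 PC=6
Step 17: PC=6 exec 'JNZ 2'. After: A=2 B=-1 C=0 D=3 ZF=0 PC=2
Step 18: PC=2 exec 'MOV B, -1'. After: A=2 B=-1 C=0 D=3 ZF=0 PC=3
Step 19: PC=3 exec 'MUL C, 4'. After: A=2 B=-1 C=0 D=3 ZF=1 PC=4
Step 20: PC=4 exec 'MOV D, A'. After: A=2 B=-1 C=0 D=2 ZF=1 PC=5
Step 21: PC=5 exec 'SUB A, 1'. After: A=1 B=-1 C=0 D=2 ZF=0 PC=6
Step 22: PC=6 exec 'JNZ 2'. After: A=1 B=-1 C=0 D=2 ZF=0 PC=2
Step 23: PC=2 exec 'MOV B, -1'. After: A=1 B=-1 C=0 D=2 ZF=0 PC=3
Step 24: PC=3 exec 'MUL C, 4'. After: A=1 B=-1 C=0 D=2 ZF=1 PC=4
Step 25: PC=4 exec 'MOV D, A'. After: A=1 B=-1 C=0 D=1 ZF=1 PC=5
Step 26: PC=5 exec 'SUB A, 1'. After: A=0 B=-1 C=0 D=1 ZF=1 PC=6
Step 27: PC=6 exec 'JNZ 2'. After: A=0 B=-1 C=0 D=1 ZF=1 PC=7
Step 28: PC=7 exec 'MOV B, 1'. After: A=0 B=1 C=0 D=1 ZF=1 PC=8
Step 29: PC=8 exec 'ADD D, 3'. After: A=0 B=1 C=0 D=4 ZF=0 PC=9
Step 30: PC=9 exec 'MOV A, 4'. After: A=4 B=1 C=0 D=4 ZF=0 PC=10
Step 31: PC=10 exec 'MOV C, 1'. After: A=4 B=1 C=1 D=4 ZF=0 PC=11
Step 32: PC=11 exec 'MOV C, 1'. After: A=4 B=1 C=1 D=4 ZF=0 PC=12
Step 33: PC=12 exec 'ADD C, 1'. After: A=4 B=1 C=2 D=4 ZF=0 PC=13
Step 34: PC=13 exec 'HALT'. After: A=4 B=1 C=2 D=4 ZF=0 PC=13 HALTED

Answer: 4 1 2 4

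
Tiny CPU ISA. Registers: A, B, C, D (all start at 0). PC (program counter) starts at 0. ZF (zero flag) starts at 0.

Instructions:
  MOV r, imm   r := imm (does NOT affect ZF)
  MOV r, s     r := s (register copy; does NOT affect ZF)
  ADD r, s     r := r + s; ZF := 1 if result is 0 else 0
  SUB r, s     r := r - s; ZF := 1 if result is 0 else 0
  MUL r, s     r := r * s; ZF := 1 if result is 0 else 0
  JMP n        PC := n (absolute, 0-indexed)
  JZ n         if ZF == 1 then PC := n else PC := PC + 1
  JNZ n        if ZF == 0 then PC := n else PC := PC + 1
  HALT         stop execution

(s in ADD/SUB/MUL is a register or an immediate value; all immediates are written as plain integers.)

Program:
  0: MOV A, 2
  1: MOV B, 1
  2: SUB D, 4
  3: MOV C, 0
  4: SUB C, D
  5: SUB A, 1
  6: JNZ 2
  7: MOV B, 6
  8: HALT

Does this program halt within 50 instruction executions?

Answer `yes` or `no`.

Step 1: PC=0 exec 'MOV A, 2'. After: A=2 B=0 C=0 D=0 ZF=0 PC=1
Step 2: PC=1 exec 'MOV B, 1'. After: A=2 B=1 C=0 D=0 ZF=0 PC=2
Step 3: PC=2 exec 'SUB D, 4'. After: A=2 B=1 C=0 D=-4 ZF=0 PC=3
Step 4: PC=3 exec 'MOV C, 0'. After: A=2 B=1 C=0 D=-4 ZF=0 PC=4
Step 5: PC=4 exec 'SUB C, D'. After: A=2 B=1 C=4 D=-4 ZF=0 PC=5
Step 6: PC=5 exec 'SUB A, 1'. After: A=1 B=1 C=4 D=-4 ZF=0 PC=6
Step 7: PC=6 exec 'JNZ 2'. After: A=1 B=1 C=4 D=-4 ZF=0 PC=2
Step 8: PC=2 exec 'SUB D, 4'. After: A=1 B=1 C=4 D=-8 ZF=0 PC=3
Step 9: PC=3 exec 'MOV C, 0'. After: A=1 B=1 C=0 D=-8 ZF=0 PC=4
Step 10: PC=4 exec 'SUB C, D'. After: A=1 B=1 C=8 D=-8 ZF=0 PC=5
Step 11: PC=5 exec 'SUB A, 1'. After: A=0 B=1 C=8 D=-8 ZF=1 PC=6
Step 12: PC=6 exec 'JNZ 2'. After: A=0 B=1 C=8 D=-8 ZF=1 PC=7
Step 13: PC=7 exec 'MOV B, 6'. After: A=0 B=6 C=8 D=-8 ZF=1 PC=8
Step 14: PC=8 exec 'HALT'. After: A=0 B=6 C=8 D=-8 ZF=1 PC=8 HALTED

Answer: yes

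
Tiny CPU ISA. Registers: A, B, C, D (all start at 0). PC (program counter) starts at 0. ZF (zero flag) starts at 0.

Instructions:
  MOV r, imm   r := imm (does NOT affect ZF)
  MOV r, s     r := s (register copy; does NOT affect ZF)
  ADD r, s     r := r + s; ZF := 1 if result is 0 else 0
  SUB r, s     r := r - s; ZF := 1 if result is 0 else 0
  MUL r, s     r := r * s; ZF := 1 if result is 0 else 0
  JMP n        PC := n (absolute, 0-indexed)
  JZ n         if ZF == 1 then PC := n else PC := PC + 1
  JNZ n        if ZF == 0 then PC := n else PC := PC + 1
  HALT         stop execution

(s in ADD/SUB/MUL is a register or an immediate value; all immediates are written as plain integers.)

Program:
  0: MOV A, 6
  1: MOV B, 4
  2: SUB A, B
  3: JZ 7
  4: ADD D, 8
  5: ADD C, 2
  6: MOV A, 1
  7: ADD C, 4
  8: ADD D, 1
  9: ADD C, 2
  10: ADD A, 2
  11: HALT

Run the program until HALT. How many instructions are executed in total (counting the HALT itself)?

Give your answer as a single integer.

Step 1: PC=0 exec 'MOV A, 6'. After: A=6 B=0 C=0 D=0 ZF=0 PC=1
Step 2: PC=1 exec 'MOV B, 4'. After: A=6 B=4 C=0 D=0 ZF=0 PC=2
Step 3: PC=2 exec 'SUB A, B'. After: A=2 B=4 C=0 D=0 ZF=0 PC=3
Step 4: PC=3 exec 'JZ 7'. After: A=2 B=4 C=0 D=0 ZF=0 PC=4
Step 5: PC=4 exec 'ADD D, 8'. After: A=2 B=4 C=0 D=8 ZF=0 PC=5
Step 6: PC=5 exec 'ADD C, 2'. After: A=2 B=4 C=2 D=8 ZF=0 PC=6
Step 7: PC=6 exec 'MOV A, 1'. After: A=1 B=4 C=2 D=8 ZF=0 PC=7
Step 8: PC=7 exec 'ADD C, 4'. After: A=1 B=4 C=6 D=8 ZF=0 PC=8
Step 9: PC=8 exec 'ADD D, 1'. After: A=1 B=4 C=6 D=9 ZF=0 PC=9
Step 10: PC=9 exec 'ADD C, 2'. After: A=1 B=4 C=8 D=9 ZF=0 PC=10
Step 11: PC=10 exec 'ADD A, 2'. After: A=3 B=4 C=8 D=9 ZF=0 PC=11
Step 12: PC=11 exec 'HALT'. After: A=3 B=4 C=8 D=9 ZF=0 PC=11 HALTED
Total instructions executed: 12

Answer: 12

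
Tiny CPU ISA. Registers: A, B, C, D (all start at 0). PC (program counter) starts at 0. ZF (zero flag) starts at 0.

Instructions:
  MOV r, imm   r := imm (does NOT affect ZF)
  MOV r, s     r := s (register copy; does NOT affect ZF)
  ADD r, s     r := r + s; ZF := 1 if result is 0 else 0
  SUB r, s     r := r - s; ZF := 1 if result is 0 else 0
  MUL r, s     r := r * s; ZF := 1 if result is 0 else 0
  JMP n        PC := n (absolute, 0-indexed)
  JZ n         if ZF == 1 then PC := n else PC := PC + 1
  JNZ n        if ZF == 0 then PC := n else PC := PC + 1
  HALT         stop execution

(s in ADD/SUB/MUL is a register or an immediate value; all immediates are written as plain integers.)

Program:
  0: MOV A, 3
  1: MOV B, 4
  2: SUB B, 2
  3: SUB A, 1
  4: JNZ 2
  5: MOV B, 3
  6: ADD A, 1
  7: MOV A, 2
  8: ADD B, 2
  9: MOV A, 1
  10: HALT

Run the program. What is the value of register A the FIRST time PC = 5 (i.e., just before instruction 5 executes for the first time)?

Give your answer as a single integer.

Step 1: PC=0 exec 'MOV A, 3'. After: A=3 B=0 C=0 D=0 ZF=0 PC=1
Step 2: PC=1 exec 'MOV B, 4'. After: A=3 B=4 C=0 D=0 ZF=0 PC=2
Step 3: PC=2 exec 'SUB B, 2'. After: A=3 B=2 C=0 D=0 ZF=0 PC=3
Step 4: PC=3 exec 'SUB A, 1'. After: A=2 B=2 C=0 D=0 ZF=0 PC=4
Step 5: PC=4 exec 'JNZ 2'. After: A=2 B=2 C=0 D=0 ZF=0 PC=2
Step 6: PC=2 exec 'SUB B, 2'. After: A=2 B=0 C=0 D=0 ZF=1 PC=3
Step 7: PC=3 exec 'SUB A, 1'. After: A=1 B=0 C=0 D=0 ZF=0 PC=4
Step 8: PC=4 exec 'JNZ 2'. After: A=1 B=0 C=0 D=0 ZF=0 PC=2
Step 9: PC=2 exec 'SUB B, 2'. After: A=1 B=-2 C=0 D=0 ZF=0 PC=3
Step 10: PC=3 exec 'SUB A, 1'. After: A=0 B=-2 C=0 D=0 ZF=1 PC=4
Step 11: PC=4 exec 'JNZ 2'. After: A=0 B=-2 C=0 D=0 ZF=1 PC=5
First time PC=5: A=0

0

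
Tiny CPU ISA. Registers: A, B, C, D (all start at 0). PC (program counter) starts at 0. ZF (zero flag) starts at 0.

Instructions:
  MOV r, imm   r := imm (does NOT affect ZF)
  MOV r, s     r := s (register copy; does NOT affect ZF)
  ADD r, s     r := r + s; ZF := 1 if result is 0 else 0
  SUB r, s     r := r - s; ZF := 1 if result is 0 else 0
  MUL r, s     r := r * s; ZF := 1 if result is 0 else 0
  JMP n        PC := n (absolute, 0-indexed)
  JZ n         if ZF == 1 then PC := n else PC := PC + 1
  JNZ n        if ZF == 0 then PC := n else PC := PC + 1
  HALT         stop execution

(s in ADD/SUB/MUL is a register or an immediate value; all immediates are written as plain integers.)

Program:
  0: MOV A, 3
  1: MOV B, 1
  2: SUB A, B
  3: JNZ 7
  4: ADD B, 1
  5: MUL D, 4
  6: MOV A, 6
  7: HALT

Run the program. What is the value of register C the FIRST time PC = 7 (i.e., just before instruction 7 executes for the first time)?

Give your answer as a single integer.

Step 1: PC=0 exec 'MOV A, 3'. After: A=3 B=0 C=0 D=0 ZF=0 PC=1
Step 2: PC=1 exec 'MOV B, 1'. After: A=3 B=1 C=0 D=0 ZF=0 PC=2
Step 3: PC=2 exec 'SUB A, B'. After: A=2 B=1 C=0 D=0 ZF=0 PC=3
Step 4: PC=3 exec 'JNZ 7'. After: A=2 B=1 C=0 D=0 ZF=0 PC=7
First time PC=7: C=0

0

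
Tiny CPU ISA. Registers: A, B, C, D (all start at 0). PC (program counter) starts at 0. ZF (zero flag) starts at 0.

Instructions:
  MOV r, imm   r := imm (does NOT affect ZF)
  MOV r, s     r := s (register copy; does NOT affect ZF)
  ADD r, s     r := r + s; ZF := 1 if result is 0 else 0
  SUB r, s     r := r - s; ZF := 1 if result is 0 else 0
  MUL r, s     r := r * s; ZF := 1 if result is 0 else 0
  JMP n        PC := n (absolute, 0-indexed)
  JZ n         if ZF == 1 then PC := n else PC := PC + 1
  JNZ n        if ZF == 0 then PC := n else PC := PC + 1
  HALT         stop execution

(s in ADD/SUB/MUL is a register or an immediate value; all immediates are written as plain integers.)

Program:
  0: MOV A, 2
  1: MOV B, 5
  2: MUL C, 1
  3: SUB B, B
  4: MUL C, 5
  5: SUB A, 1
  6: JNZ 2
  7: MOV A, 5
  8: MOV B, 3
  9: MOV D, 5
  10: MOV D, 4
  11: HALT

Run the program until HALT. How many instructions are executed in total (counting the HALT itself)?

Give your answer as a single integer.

Step 1: PC=0 exec 'MOV A, 2'. After: A=2 B=0 C=0 D=0 ZF=0 PC=1
Step 2: PC=1 exec 'MOV B, 5'. After: A=2 B=5 C=0 D=0 ZF=0 PC=2
Step 3: PC=2 exec 'MUL C, 1'. After: A=2 B=5 C=0 D=0 ZF=1 PC=3
Step 4: PC=3 exec 'SUB B, B'. After: A=2 B=0 C=0 D=0 ZF=1 PC=4
Step 5: PC=4 exec 'MUL C, 5'. After: A=2 B=0 C=0 D=0 ZF=1 PC=5
Step 6: PC=5 exec 'SUB A, 1'. After: A=1 B=0 C=0 D=0 ZF=0 PC=6
Step 7: PC=6 exec 'JNZ 2'. After: A=1 B=0 C=0 D=0 ZF=0 PC=2
Step 8: PC=2 exec 'MUL C, 1'. After: A=1 B=0 C=0 D=0 ZF=1 PC=3
Step 9: PC=3 exec 'SUB B, B'. After: A=1 B=0 C=0 D=0 ZF=1 PC=4
Step 10: PC=4 exec 'MUL C, 5'. After: A=1 B=0 C=0 D=0 ZF=1 PC=5
Step 11: PC=5 exec 'SUB A, 1'. After: A=0 B=0 C=0 D=0 ZF=1 PC=6
Step 12: PC=6 exec 'JNZ 2'. After: A=0 B=0 C=0 D=0 ZF=1 PC=7
Step 13: PC=7 exec 'MOV A, 5'. After: A=5 B=0 C=0 D=0 ZF=1 PC=8
Step 14: PC=8 exec 'MOV B, 3'. After: A=5 B=3 C=0 D=0 ZF=1 PC=9
Step 15: PC=9 exec 'MOV D, 5'. After: A=5 B=3 C=0 D=5 ZF=1 PC=10
Step 16: PC=10 exec 'MOV D, 4'. After: A=5 B=3 C=0 D=4 ZF=1 PC=11
Step 17: PC=11 exec 'HALT'. After: A=5 B=3 C=0 D=4 ZF=1 PC=11 HALTED
Total instructions executed: 17

Answer: 17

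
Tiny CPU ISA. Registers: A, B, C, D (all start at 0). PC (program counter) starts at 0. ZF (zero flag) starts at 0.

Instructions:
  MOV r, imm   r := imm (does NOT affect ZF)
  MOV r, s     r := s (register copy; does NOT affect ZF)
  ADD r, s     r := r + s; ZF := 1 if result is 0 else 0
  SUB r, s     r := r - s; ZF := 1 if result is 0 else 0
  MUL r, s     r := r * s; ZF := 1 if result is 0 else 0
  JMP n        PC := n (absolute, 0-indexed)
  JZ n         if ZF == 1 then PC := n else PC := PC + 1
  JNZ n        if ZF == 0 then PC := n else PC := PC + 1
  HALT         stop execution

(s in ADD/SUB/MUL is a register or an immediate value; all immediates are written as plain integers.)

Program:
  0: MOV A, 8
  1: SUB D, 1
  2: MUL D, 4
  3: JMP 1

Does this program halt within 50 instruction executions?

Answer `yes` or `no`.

Answer: no

Derivation:
Step 1: PC=0 exec 'MOV A, 8'. After: A=8 B=0 C=0 D=0 ZF=0 PC=1
Step 2: PC=1 exec 'SUB D, 1'. After: A=8 B=0 C=0 D=-1 ZF=0 PC=2
Step 3: PC=2 exec 'MUL D, 4'. After: A=8 B=0 C=0 D=-4 ZF=0 PC=3
Step 4: PC=3 exec 'JMP 1'. After: A=8 B=0 C=0 D=-4 ZF=0 PC=1
Step 5: PC=1 exec 'SUB D, 1'. After: A=8 B=0 C=0 D=-5 ZF=0 PC=2
Step 6: PC=2 exec 'MUL D, 4'. After: A=8 B=0 C=0 D=-20 ZF=0 PC=3
Step 7: PC=3 exec 'JMP 1'. After: A=8 B=0 C=0 D=-20 ZF=0 PC=1
Step 8: PC=1 exec 'SUB D, 1'. After: A=8 B=0 C=0 D=-21 ZF=0 PC=2
Step 9: PC=2 exec 'MUL D, 4'. After: A=8 B=0 C=0 D=-84 ZF=0 PC=3
Step 10: PC=3 exec 'JMP 1'. After: A=8 B=0 C=0 D=-84 ZF=0 PC=1
Step 11: PC=1 exec 'SUB D, 1'. After: A=8 B=0 C=0 D=-85 ZF=0 PC=2
Step 12: PC=2 exec 'MUL D, 4'. After: A=8 B=0 C=0 D=-340 ZF=0 PC=3
Step 13: PC=3 exec 'JMP 1'. After: A=8 B=0 C=0 D=-340 ZF=0 PC=1
Step 14: PC=1 exec 'SUB D, 1'. After: A=8 B=0 C=0 D=-341 ZF=0 PC=2
Step 15: PC=2 exec 'MUL D, 4'. After: A=8 B=0 C=0 D=-1364 ZF=0 PC=3
After 50 steps: not halted. PC revisits the same instructions with no path to HALT; will never halt.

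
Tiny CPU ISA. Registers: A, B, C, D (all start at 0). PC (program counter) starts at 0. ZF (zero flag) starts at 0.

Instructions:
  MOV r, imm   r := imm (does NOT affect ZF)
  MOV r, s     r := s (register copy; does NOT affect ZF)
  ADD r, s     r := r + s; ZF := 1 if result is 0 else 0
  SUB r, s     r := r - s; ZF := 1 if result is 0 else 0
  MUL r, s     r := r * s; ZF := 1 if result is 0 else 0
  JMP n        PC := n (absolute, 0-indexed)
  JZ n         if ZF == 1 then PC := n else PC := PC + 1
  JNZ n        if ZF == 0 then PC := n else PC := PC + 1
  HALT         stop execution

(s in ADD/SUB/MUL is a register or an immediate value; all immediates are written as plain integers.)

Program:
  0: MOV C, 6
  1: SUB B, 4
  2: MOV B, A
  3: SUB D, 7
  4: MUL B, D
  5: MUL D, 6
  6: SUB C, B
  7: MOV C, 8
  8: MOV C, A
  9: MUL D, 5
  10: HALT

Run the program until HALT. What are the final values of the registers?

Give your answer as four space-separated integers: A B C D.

Step 1: PC=0 exec 'MOV C, 6'. After: A=0 B=0 C=6 D=0 ZF=0 PC=1
Step 2: PC=1 exec 'SUB B, 4'. After: A=0 B=-4 C=6 D=0 ZF=0 PC=2
Step 3: PC=2 exec 'MOV B, A'. After: A=0 B=0 C=6 D=0 ZF=0 PC=3
Step 4: PC=3 exec 'SUB D, 7'. After: A=0 B=0 C=6 D=-7 ZF=0 PC=4
Step 5: PC=4 exec 'MUL B, D'. After: A=0 B=0 C=6 D=-7 ZF=1 PC=5
Step 6: PC=5 exec 'MUL D, 6'. After: A=0 B=0 C=6 D=-42 ZF=0 PC=6
Step 7: PC=6 exec 'SUB C, B'. After: A=0 B=0 C=6 D=-42 ZF=0 PC=7
Step 8: PC=7 exec 'MOV C, 8'. After: A=0 B=0 C=8 D=-42 ZF=0 PC=8
Step 9: PC=8 exec 'MOV C, A'. After: A=0 B=0 C=0 D=-42 ZF=0 PC=9
Step 10: PC=9 exec 'MUL D, 5'. After: A=0 B=0 C=0 D=-210 ZF=0 PC=10
Step 11: PC=10 exec 'HALT'. After: A=0 B=0 C=0 D=-210 ZF=0 PC=10 HALTED

Answer: 0 0 0 -210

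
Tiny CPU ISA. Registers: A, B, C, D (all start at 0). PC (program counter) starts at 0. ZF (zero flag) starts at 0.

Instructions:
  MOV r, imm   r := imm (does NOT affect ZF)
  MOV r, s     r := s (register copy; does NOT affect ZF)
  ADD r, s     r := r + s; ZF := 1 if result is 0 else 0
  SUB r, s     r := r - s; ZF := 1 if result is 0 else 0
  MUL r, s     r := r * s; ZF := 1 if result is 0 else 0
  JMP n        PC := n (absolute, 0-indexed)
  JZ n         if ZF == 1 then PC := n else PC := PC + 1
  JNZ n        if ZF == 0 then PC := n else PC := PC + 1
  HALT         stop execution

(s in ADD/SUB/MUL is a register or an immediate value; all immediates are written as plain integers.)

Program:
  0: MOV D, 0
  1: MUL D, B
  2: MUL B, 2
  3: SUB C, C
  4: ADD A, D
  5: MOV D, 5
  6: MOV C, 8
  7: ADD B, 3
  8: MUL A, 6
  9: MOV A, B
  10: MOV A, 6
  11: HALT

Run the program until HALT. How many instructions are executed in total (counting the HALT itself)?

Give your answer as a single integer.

Step 1: PC=0 exec 'MOV D, 0'. After: A=0 B=0 C=0 D=0 ZF=0 PC=1
Step 2: PC=1 exec 'MUL D, B'. After: A=0 B=0 C=0 D=0 ZF=1 PC=2
Step 3: PC=2 exec 'MUL B, 2'. After: A=0 B=0 C=0 D=0 ZF=1 PC=3
Step 4: PC=3 exec 'SUB C, C'. After: A=0 B=0 C=0 D=0 ZF=1 PC=4
Step 5: PC=4 exec 'ADD A, D'. After: A=0 B=0 C=0 D=0 ZF=1 PC=5
Step 6: PC=5 exec 'MOV D, 5'. After: A=0 B=0 C=0 D=5 ZF=1 PC=6
Step 7: PC=6 exec 'MOV C, 8'. After: A=0 B=0 C=8 D=5 ZF=1 PC=7
Step 8: PC=7 exec 'ADD B, 3'. After: A=0 B=3 C=8 D=5 ZF=0 PC=8
Step 9: PC=8 exec 'MUL A, 6'. After: A=0 B=3 C=8 D=5 ZF=1 PC=9
Step 10: PC=9 exec 'MOV A, B'. After: A=3 B=3 C=8 D=5 ZF=1 PC=10
Step 11: PC=10 exec 'MOV A, 6'. After: A=6 B=3 C=8 D=5 ZF=1 PC=11
Step 12: PC=11 exec 'HALT'. After: A=6 B=3 C=8 D=5 ZF=1 PC=11 HALTED
Total instructions executed: 12

Answer: 12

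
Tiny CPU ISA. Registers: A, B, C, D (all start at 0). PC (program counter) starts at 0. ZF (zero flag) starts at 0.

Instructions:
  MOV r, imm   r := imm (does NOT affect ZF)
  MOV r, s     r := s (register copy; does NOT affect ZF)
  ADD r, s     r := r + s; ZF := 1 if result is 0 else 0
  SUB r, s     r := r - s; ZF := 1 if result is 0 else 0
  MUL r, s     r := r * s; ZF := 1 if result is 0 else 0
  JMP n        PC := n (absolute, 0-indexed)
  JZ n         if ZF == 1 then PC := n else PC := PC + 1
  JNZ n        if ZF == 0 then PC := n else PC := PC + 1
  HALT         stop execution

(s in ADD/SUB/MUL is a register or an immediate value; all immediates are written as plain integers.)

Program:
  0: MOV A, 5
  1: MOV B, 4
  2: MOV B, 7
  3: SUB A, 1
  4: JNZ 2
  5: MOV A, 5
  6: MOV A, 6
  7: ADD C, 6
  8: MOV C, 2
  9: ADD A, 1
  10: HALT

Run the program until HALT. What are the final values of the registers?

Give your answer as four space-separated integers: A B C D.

Answer: 7 7 2 0

Derivation:
Step 1: PC=0 exec 'MOV A, 5'. After: A=5 B=0 C=0 D=0 ZF=0 PC=1
Step 2: PC=1 exec 'MOV B, 4'. After: A=5 B=4 C=0 D=0 ZF=0 PC=2
Step 3: PC=2 exec 'MOV B, 7'. After: A=5 B=7 C=0 D=0 ZF=0 PC=3
Step 4: PC=3 exec 'SUB A, 1'. After: A=4 B=7 C=0 D=0 ZF=0 PC=4
Step 5: PC=4 exec 'JNZ 2'. After: A=4 B=7 C=0 D=0 ZF=0 PC=2
Step 6: PC=2 exec 'MOV B, 7'. After: A=4 B=7 C=0 D=0 ZF=0 PC=3
Step 7: PC=3 exec 'SUB A, 1'. After: A=3 B=7 C=0 D=0 ZF=0 PC=4
Step 8: PC=4 exec 'JNZ 2'. After: A=3 B=7 C=0 D=0 ZF=0 PC=2
Step 9: PC=2 exec 'MOV B, 7'. After: A=3 B=7 C=0 D=0 ZF=0 PC=3
Step 10: PC=3 exec 'SUB A, 1'. After: A=2 B=7 C=0 D=0 ZF=0 PC=4
Step 11: PC=4 exec 'JNZ 2'. After: A=2 B=7 C=0 D=0 ZF=0 PC=2
Step 12: PC=2 exec 'MOV B, 7'. After: A=2 B=7 C=0 D=0 ZF=0 PC=3
Step 13: PC=3 exec 'SUB A, 1'. After: A=1 B=7 C=0 D=0 ZF=0 PC=4
Step 14: PC=4 exec 'JNZ 2'. After: A=1 B=7 C=0 D=0 ZF=0 PC=2
Step 15: PC=2 exec 'MOV B, 7'. After: A=1 B=7 C=0 D=0 ZF=0 PC=3
Step 16: PC=3 exec 'SUB A, 1'. After: A=0 B=7 C=0 D=0 ZF=1 PC=4
Step 17: PC=4 exec 'JNZ 2'. After: A=0 B=7 C=0 D=0 ZF=1 PC=5
Step 18: PC=5 exec 'MOV A, 5'. After: A=5 B=7 C=0 D=0 ZF=1 PC=6
Step 19: PC=6 exec 'MOV A, 6'. After: A=6 B=7 C=0 D=0 ZF=1 PC=7
Step 20: PC=7 exec 'ADD C, 6'. After: A=6 B=7 C=6 D=0 ZF=0 PC=8
Step 21: PC=8 exec 'MOV C, 2'. After: A=6 B=7 C=2 D=0 ZF=0 PC=9
Step 22: PC=9 exec 'ADD A, 1'. After: A=7 B=7 C=2 D=0 ZF=0 PC=10
Step 23: PC=10 exec 'HALT'. After: A=7 B=7 C=2 D=0 ZF=0 PC=10 HALTED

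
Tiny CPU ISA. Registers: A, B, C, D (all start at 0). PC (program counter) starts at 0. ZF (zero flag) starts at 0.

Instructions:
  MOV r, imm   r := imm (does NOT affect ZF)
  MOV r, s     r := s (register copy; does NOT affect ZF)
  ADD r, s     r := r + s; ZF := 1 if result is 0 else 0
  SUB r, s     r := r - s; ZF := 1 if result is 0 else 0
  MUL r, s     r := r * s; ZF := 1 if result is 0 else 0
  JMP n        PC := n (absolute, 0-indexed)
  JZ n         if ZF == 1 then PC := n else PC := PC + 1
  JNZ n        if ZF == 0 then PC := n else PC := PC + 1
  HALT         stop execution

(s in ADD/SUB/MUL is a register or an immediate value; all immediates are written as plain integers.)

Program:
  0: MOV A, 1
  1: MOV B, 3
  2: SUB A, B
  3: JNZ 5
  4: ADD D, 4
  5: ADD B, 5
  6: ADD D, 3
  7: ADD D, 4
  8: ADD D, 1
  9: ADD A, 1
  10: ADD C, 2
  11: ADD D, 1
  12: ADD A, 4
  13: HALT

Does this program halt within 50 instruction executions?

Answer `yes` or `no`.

Step 1: PC=0 exec 'MOV A, 1'. After: A=1 B=0 C=0 D=0 ZF=0 PC=1
Step 2: PC=1 exec 'MOV B, 3'. After: A=1 B=3 C=0 D=0 ZF=0 PC=2
Step 3: PC=2 exec 'SUB A, B'. After: A=-2 B=3 C=0 D=0 ZF=0 PC=3
Step 4: PC=3 exec 'JNZ 5'. After: A=-2 B=3 C=0 D=0 ZF=0 PC=5
Step 5: PC=5 exec 'ADD B, 5'. After: A=-2 B=8 C=0 D=0 ZF=0 PC=6
Step 6: PC=6 exec 'ADD D, 3'. After: A=-2 B=8 C=0 D=3 ZF=0 PC=7
Step 7: PC=7 exec 'ADD D, 4'. After: A=-2 B=8 C=0 D=7 ZF=0 PC=8
Step 8: PC=8 exec 'ADD D, 1'. After: A=-2 B=8 C=0 D=8 ZF=0 PC=9
Step 9: PC=9 exec 'ADD A, 1'. After: A=-1 B=8 C=0 D=8 ZF=0 PC=10
Step 10: PC=10 exec 'ADD C, 2'. After: A=-1 B=8 C=2 D=8 ZF=0 PC=11
Step 11: PC=11 exec 'ADD D, 1'. After: A=-1 B=8 C=2 D=9 ZF=0 PC=12
Step 12: PC=12 exec 'ADD A, 4'. After: A=3 B=8 C=2 D=9 ZF=0 PC=13
Step 13: PC=13 exec 'HALT'. After: A=3 B=8 C=2 D=9 ZF=0 PC=13 HALTED

Answer: yes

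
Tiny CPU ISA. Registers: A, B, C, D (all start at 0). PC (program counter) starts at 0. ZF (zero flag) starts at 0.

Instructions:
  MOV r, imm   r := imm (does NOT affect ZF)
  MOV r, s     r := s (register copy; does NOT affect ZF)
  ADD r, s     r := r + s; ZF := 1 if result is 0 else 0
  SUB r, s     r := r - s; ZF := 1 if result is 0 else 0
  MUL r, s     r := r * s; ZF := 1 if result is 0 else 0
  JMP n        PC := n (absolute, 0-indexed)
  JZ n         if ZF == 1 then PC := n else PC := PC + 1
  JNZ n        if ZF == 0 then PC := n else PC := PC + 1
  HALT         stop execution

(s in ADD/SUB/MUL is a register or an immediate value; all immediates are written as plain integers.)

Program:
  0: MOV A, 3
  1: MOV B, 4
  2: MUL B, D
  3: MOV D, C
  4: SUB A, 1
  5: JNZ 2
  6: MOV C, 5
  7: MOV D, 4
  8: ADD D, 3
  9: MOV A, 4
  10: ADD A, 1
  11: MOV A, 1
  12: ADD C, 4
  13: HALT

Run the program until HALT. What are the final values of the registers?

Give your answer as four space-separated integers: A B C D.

Step 1: PC=0 exec 'MOV A, 3'. After: A=3 B=0 C=0 D=0 ZF=0 PC=1
Step 2: PC=1 exec 'MOV B, 4'. After: A=3 B=4 C=0 D=0 ZF=0 PC=2
Step 3: PC=2 exec 'MUL B, D'. After: A=3 B=0 C=0 D=0 ZF=1 PC=3
Step 4: PC=3 exec 'MOV D, C'. After: A=3 B=0 C=0 D=0 ZF=1 PC=4
Step 5: PC=4 exec 'SUB A, 1'. After: A=2 B=0 C=0 D=0 ZF=0 PC=5
Step 6: PC=5 exec 'JNZ 2'. After: A=2 B=0 C=0 D=0 ZF=0 PC=2
Step 7: PC=2 exec 'MUL B, D'. After: A=2 B=0 C=0 D=0 ZF=1 PC=3
Step 8: PC=3 exec 'MOV D, C'. After: A=2 B=0 C=0 D=0 ZF=1 PC=4
Step 9: PC=4 exec 'SUB A, 1'. After: A=1 B=0 C=0 D=0 ZF=0 PC=5
Step 10: PC=5 exec 'JNZ 2'. After: A=1 B=0 C=0 D=0 ZF=0 PC=2
Step 11: PC=2 exec 'MUL B, D'. After: A=1 B=0 C=0 D=0 ZF=1 PC=3
Step 12: PC=3 exec 'MOV D, C'. After: A=1 B=0 C=0 D=0 ZF=1 PC=4
Step 13: PC=4 exec 'SUB A, 1'. After: A=0 B=0 C=0 D=0 ZF=1 PC=5
Step 14: PC=5 exec 'JNZ 2'. After: A=0 B=0 C=0 D=0 ZF=1 PC=6
Step 15: PC=6 exec 'MOV C, 5'. After: A=0 B=0 C=5 D=0 ZF=1 PC=7
Step 16: PC=7 exec 'MOV D, 4'. After: A=0 B=0 C=5 D=4 ZF=1 PC=8
Step 17: PC=8 exec 'ADD D, 3'. After: A=0 B=0 C=5 D=7 ZF=0 PC=9
Step 18: PC=9 exec 'MOV A, 4'. After: A=4 B=0 C=5 D=7 ZF=0 PC=10
Step 19: PC=10 exec 'ADD A, 1'. After: A=5 B=0 C=5 D=7 ZF=0 PC=11
Step 20: PC=11 exec 'MOV A, 1'. After: A=1 B=0 C=5 D=7 ZF=0 PC=12
Step 21: PC=12 exec 'ADD C, 4'. After: A=1 B=0 C=9 D=7 ZF=0 PC=13
Step 22: PC=13 exec 'HALT'. After: A=1 B=0 C=9 D=7 ZF=0 PC=13 HALTED

Answer: 1 0 9 7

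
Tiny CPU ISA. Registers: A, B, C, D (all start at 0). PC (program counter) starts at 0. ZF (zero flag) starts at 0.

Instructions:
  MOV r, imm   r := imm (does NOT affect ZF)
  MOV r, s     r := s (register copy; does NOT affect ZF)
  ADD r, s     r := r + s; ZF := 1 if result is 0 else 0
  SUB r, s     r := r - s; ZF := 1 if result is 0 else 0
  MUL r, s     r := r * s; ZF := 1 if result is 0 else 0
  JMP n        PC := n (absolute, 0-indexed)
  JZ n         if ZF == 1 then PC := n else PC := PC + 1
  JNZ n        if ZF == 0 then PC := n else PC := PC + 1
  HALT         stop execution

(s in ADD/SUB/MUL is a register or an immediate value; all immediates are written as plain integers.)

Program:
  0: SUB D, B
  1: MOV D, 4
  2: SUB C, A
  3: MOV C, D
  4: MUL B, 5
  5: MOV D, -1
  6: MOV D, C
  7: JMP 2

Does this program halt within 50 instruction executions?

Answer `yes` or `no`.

Answer: no

Derivation:
Step 1: PC=0 exec 'SUB D, B'. After: A=0 B=0 C=0 D=0 ZF=1 PC=1
Step 2: PC=1 exec 'MOV D, 4'. After: A=0 B=0 C=0 D=4 ZF=1 PC=2
Step 3: PC=2 exec 'SUB C, A'. After: A=0 B=0 C=0 D=4 ZF=1 PC=3
Step 4: PC=3 exec 'MOV C, D'. After: A=0 B=0 C=4 D=4 ZF=1 PC=4
Step 5: PC=4 exec 'MUL B, 5'. After: A=0 B=0 C=4 D=4 ZF=1 PC=5
Step 6: PC=5 exec 'MOV D, -1'. After: A=0 B=0 C=4 D=-1 ZF=1 PC=6
Step 7: PC=6 exec 'MOV D, C'. After: A=0 B=0 C=4 D=4 ZF=1 PC=7
Step 8: PC=7 exec 'JMP 2'. After: A=0 B=0 C=4 D=4 ZF=1 PC=2
Step 9: PC=2 exec 'SUB C, A'. After: A=0 B=0 C=4 D=4 ZF=0 PC=3
Step 10: PC=3 exec 'MOV C, D'. After: A=0 B=0 C=4 D=4 ZF=0 PC=4
Step 11: PC=4 exec 'MUL B, 5'. After: A=0 B=0 C=4 D=4 ZF=1 PC=5
State after step 11 equals state after step 5: the program is in a cycle of length 6 and will never halt.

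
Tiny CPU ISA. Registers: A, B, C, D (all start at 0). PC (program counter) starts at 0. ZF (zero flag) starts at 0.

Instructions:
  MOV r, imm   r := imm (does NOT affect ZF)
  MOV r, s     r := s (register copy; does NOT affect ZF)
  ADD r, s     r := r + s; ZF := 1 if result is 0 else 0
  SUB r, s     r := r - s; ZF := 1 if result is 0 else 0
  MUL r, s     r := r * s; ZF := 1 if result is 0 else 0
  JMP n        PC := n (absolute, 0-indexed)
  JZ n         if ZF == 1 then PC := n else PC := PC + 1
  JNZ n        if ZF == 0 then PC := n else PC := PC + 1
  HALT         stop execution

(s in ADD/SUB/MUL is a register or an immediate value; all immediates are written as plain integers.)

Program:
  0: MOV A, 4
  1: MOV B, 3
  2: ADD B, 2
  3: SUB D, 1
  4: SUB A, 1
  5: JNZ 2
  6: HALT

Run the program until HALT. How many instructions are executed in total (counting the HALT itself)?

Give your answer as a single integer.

Step 1: PC=0 exec 'MOV A, 4'. After: A=4 B=0 C=0 D=0 ZF=0 PC=1
Step 2: PC=1 exec 'MOV B, 3'. After: A=4 B=3 C=0 D=0 ZF=0 PC=2
Step 3: PC=2 exec 'ADD B, 2'. After: A=4 B=5 C=0 D=0 ZF=0 PC=3
Step 4: PC=3 exec 'SUB D, 1'. After: A=4 B=5 C=0 D=-1 ZF=0 PC=4
Step 5: PC=4 exec 'SUB A, 1'. After: A=3 B=5 C=0 D=-1 ZF=0 PC=5
Step 6: PC=5 exec 'JNZ 2'. After: A=3 B=5 C=0 D=-1 ZF=0 PC=2
Step 7: PC=2 exec 'ADD B, 2'. After: A=3 B=7 C=0 D=-1 ZF=0 PC=3
Step 8: PC=3 exec 'SUB D, 1'. After: A=3 B=7 C=0 D=-2 ZF=0 PC=4
Step 9: PC=4 exec 'SUB A, 1'. After: A=2 B=7 C=0 D=-2 ZF=0 PC=5
Step 10: PC=5 exec 'JNZ 2'. After: A=2 B=7 C=0 D=-2 ZF=0 PC=2
Step 11: PC=2 exec 'ADD B, 2'. After: A=2 B=9 C=0 D=-2 ZF=0 PC=3
Step 12: PC=3 exec 'SUB D, 1'. After: A=2 B=9 C=0 D=-3 ZF=0 PC=4
Step 13: PC=4 exec 'SUB A, 1'. After: A=1 B=9 C=0 D=-3 ZF=0 PC=5
Step 14: PC=5 exec 'JNZ 2'. After: A=1 B=9 C=0 D=-3 ZF=0 PC=2
Step 15: PC=2 exec 'ADD B, 2'. After: A=1 B=11 C=0 D=-3 ZF=0 PC=3
Step 16: PC=3 exec 'SUB D, 1'. After: A=1 B=11 C=0 D=-4 ZF=0 PC=4
Step 17: PC=4 exec 'SUB A, 1'. After: A=0 B=11 C=0 D=-4 ZF=1 PC=5
Step 18: PC=5 exec 'JNZ 2'. After: A=0 B=11 C=0 D=-4 ZF=1 PC=6
Step 19: PC=6 exec 'HALT'. After: A=0 B=11 C=0 D=-4 ZF=1 PC=6 HALTED
Total instructions executed: 19

Answer: 19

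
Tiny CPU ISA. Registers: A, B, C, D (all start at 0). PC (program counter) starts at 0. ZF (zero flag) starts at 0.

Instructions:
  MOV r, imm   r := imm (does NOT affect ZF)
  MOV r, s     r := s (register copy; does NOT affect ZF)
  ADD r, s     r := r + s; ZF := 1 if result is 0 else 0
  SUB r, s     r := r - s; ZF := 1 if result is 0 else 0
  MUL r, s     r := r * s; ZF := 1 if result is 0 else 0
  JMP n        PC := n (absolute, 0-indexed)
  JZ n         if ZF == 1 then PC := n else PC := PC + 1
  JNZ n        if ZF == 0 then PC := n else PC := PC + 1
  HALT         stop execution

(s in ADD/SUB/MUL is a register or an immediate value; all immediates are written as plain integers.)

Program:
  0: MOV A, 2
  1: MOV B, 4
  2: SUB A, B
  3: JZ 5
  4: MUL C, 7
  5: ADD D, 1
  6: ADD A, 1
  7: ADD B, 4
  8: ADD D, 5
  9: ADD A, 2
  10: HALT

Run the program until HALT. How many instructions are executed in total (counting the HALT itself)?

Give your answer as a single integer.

Answer: 11

Derivation:
Step 1: PC=0 exec 'MOV A, 2'. After: A=2 B=0 C=0 D=0 ZF=0 PC=1
Step 2: PC=1 exec 'MOV B, 4'. After: A=2 B=4 C=0 D=0 ZF=0 PC=2
Step 3: PC=2 exec 'SUB A, B'. After: A=-2 B=4 C=0 D=0 ZF=0 PC=3
Step 4: PC=3 exec 'JZ 5'. After: A=-2 B=4 C=0 D=0 ZF=0 PC=4
Step 5: PC=4 exec 'MUL C, 7'. After: A=-2 B=4 C=0 D=0 ZF=1 PC=5
Step 6: PC=5 exec 'ADD D, 1'. After: A=-2 B=4 C=0 D=1 ZF=0 PC=6
Step 7: PC=6 exec 'ADD A, 1'. After: A=-1 B=4 C=0 D=1 ZF=0 PC=7
Step 8: PC=7 exec 'ADD B, 4'. After: A=-1 B=8 C=0 D=1 ZF=0 PC=8
Step 9: PC=8 exec 'ADD D, 5'. After: A=-1 B=8 C=0 D=6 ZF=0 PC=9
Step 10: PC=9 exec 'ADD A, 2'. After: A=1 B=8 C=0 D=6 ZF=0 PC=10
Step 11: PC=10 exec 'HALT'. After: A=1 B=8 C=0 D=6 ZF=0 PC=10 HALTED
Total instructions executed: 11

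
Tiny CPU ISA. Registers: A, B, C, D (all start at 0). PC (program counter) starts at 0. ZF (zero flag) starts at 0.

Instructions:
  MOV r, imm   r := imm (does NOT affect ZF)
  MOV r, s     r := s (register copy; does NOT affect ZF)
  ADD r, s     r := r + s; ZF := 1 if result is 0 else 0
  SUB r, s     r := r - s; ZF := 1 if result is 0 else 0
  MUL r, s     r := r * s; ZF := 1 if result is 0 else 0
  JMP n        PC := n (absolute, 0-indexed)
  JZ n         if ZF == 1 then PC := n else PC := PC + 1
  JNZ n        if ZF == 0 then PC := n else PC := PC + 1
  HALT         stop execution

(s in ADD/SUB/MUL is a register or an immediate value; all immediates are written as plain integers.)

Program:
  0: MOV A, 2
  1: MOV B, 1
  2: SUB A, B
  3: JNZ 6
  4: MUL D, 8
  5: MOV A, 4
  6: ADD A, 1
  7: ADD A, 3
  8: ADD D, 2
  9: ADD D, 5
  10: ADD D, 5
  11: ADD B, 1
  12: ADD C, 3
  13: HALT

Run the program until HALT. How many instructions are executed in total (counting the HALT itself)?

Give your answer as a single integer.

Answer: 12

Derivation:
Step 1: PC=0 exec 'MOV A, 2'. After: A=2 B=0 C=0 D=0 ZF=0 PC=1
Step 2: PC=1 exec 'MOV B, 1'. After: A=2 B=1 C=0 D=0 ZF=0 PC=2
Step 3: PC=2 exec 'SUB A, B'. After: A=1 B=1 C=0 D=0 ZF=0 PC=3
Step 4: PC=3 exec 'JNZ 6'. After: A=1 B=1 C=0 D=0 ZF=0 PC=6
Step 5: PC=6 exec 'ADD A, 1'. After: A=2 B=1 C=0 D=0 ZF=0 PC=7
Step 6: PC=7 exec 'ADD A, 3'. After: A=5 B=1 C=0 D=0 ZF=0 PC=8
Step 7: PC=8 exec 'ADD D, 2'. After: A=5 B=1 C=0 D=2 ZF=0 PC=9
Step 8: PC=9 exec 'ADD D, 5'. After: A=5 B=1 C=0 D=7 ZF=0 PC=10
Step 9: PC=10 exec 'ADD D, 5'. After: A=5 B=1 C=0 D=12 ZF=0 PC=11
Step 10: PC=11 exec 'ADD B, 1'. After: A=5 B=2 C=0 D=12 ZF=0 PC=12
Step 11: PC=12 exec 'ADD C, 3'. After: A=5 B=2 C=3 D=12 ZF=0 PC=13
Step 12: PC=13 exec 'HALT'. After: A=5 B=2 C=3 D=12 ZF=0 PC=13 HALTED
Total instructions executed: 12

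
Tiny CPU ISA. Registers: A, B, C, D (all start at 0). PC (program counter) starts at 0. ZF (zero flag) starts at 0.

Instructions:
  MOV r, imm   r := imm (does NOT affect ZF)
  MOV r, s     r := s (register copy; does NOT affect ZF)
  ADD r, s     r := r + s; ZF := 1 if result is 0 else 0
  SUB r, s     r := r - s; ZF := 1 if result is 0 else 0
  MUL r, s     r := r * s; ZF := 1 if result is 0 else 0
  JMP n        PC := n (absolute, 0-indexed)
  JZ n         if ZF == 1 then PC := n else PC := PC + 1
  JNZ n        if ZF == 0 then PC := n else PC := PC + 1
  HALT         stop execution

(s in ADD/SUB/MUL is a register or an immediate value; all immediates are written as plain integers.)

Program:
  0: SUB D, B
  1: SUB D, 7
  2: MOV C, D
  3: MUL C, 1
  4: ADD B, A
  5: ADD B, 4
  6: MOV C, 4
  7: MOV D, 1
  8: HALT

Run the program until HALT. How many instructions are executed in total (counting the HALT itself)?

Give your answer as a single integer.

Answer: 9

Derivation:
Step 1: PC=0 exec 'SUB D, B'. After: A=0 B=0 C=0 D=0 ZF=1 PC=1
Step 2: PC=1 exec 'SUB D, 7'. After: A=0 B=0 C=0 D=-7 ZF=0 PC=2
Step 3: PC=2 exec 'MOV C, D'. After: A=0 B=0 C=-7 D=-7 ZF=0 PC=3
Step 4: PC=3 exec 'MUL C, 1'. After: A=0 B=0 C=-7 D=-7 ZF=0 PC=4
Step 5: PC=4 exec 'ADD B, A'. After: A=0 B=0 C=-7 D=-7 ZF=1 PC=5
Step 6: PC=5 exec 'ADD B, 4'. After: A=0 B=4 C=-7 D=-7 ZF=0 PC=6
Step 7: PC=6 exec 'MOV C, 4'. After: A=0 B=4 C=4 D=-7 ZF=0 PC=7
Step 8: PC=7 exec 'MOV D, 1'. After: A=0 B=4 C=4 D=1 ZF=0 PC=8
Step 9: PC=8 exec 'HALT'. After: A=0 B=4 C=4 D=1 ZF=0 PC=8 HALTED
Total instructions executed: 9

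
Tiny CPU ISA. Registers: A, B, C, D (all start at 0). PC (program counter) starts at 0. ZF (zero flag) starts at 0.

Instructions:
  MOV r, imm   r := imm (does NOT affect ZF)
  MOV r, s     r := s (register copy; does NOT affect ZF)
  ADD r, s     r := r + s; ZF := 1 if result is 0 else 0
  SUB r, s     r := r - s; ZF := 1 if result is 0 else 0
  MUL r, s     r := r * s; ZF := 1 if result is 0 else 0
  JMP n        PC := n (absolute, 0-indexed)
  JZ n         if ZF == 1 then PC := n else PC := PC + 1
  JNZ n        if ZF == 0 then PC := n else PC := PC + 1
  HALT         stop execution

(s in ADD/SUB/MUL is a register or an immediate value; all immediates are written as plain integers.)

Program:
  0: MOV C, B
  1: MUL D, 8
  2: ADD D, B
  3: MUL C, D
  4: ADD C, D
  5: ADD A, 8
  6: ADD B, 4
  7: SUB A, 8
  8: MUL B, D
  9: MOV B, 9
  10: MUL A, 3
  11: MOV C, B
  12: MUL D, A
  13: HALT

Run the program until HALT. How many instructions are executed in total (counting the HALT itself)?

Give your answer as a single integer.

Answer: 14

Derivation:
Step 1: PC=0 exec 'MOV C, B'. After: A=0 B=0 C=0 D=0 ZF=0 PC=1
Step 2: PC=1 exec 'MUL D, 8'. After: A=0 B=0 C=0 D=0 ZF=1 PC=2
Step 3: PC=2 exec 'ADD D, B'. After: A=0 B=0 C=0 D=0 ZF=1 PC=3
Step 4: PC=3 exec 'MUL C, D'. After: A=0 B=0 C=0 D=0 ZF=1 PC=4
Step 5: PC=4 exec 'ADD C, D'. After: A=0 B=0 C=0 D=0 ZF=1 PC=5
Step 6: PC=5 exec 'ADD A, 8'. After: A=8 B=0 C=0 D=0 ZF=0 PC=6
Step 7: PC=6 exec 'ADD B, 4'. After: A=8 B=4 C=0 D=0 ZF=0 PC=7
Step 8: PC=7 exec 'SUB A, 8'. After: A=0 B=4 C=0 D=0 ZF=1 PC=8
Step 9: PC=8 exec 'MUL B, D'. After: A=0 B=0 C=0 D=0 ZF=1 PC=9
Step 10: PC=9 exec 'MOV B, 9'. After: A=0 B=9 C=0 D=0 ZF=1 PC=10
Step 11: PC=10 exec 'MUL A, 3'. After: A=0 B=9 C=0 D=0 ZF=1 PC=11
Step 12: PC=11 exec 'MOV C, B'. After: A=0 B=9 C=9 D=0 ZF=1 PC=12
Step 13: PC=12 exec 'MUL D, A'. After: A=0 B=9 C=9 D=0 ZF=1 PC=13
Step 14: PC=13 exec 'HALT'. After: A=0 B=9 C=9 D=0 ZF=1 PC=13 HALTED
Total instructions executed: 14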